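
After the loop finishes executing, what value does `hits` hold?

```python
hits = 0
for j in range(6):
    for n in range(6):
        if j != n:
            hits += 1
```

Let's trace through this code step by step.

Initialize: hits = 0
Entering loop: for j in range(6):
After iteration 1: j = 0, hits = 5
After iteration 2: j = 1, hits = 10
After iteration 3: j = 2, hits = 15
After iteration 4: j = 3, hits = 20
After iteration 5: j = 4, hits = 25
After iteration 6: j = 5, hits = 30
Loop ends.

Final answer: 30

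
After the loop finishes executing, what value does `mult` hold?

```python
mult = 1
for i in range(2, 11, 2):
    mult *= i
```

Let's trace through this code step by step.

Initialize: mult = 1
Entering loop: for i in range(2, 11, 2):
After iteration 1: i = 2, mult = 2
After iteration 2: i = 4, mult = 8
After iteration 3: i = 6, mult = 48
After iteration 4: i = 8, mult = 384
After iteration 5: i = 10, mult = 3840
Loop ends.

Final answer: 3840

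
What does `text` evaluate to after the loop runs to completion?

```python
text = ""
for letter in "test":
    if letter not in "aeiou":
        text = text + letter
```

Let's trace through this code step by step.

Initialize: text = ''
Entering loop: for letter in "test":
After iteration 1: letter = 't', text = 't'
After iteration 2: letter = 'e', text = 't'
After iteration 3: letter = 's', text = 'ts'
After iteration 4: letter = 't', text = 'tst'
Loop ends.

Final answer: 'tst'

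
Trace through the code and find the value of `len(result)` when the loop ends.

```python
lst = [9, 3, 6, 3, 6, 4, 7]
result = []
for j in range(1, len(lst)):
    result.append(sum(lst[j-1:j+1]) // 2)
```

Let's trace through this code step by step.

Initialize: lst = [9, 3, 6, 3, 6, 4, 7]
Initialize: result = []
Entering loop: for j in range(1, len(lst)):
After iteration 1: j = 1, result = [6]
After iteration 2: j = 2, result = [6, 4]
After iteration 3: j = 3, result = [6, 4, 4]
After iteration 4: j = 4, result = [6, 4, 4, 4]
After iteration 5: j = 5, result = [6, 4, 4, 4, 5]
After iteration 6: j = 6, result = [6, 4, 4, 4, 5, 5]
Loop ends.
len(result) = 6

Final answer: 6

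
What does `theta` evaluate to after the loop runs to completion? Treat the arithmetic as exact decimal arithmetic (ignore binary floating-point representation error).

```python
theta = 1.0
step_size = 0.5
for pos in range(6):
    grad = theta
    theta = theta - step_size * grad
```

Let's trace through this code step by step.

Initialize: theta = 1.0
Initialize: step_size = 0.5
Entering loop: for pos in range(6):
After iteration 1: pos = 0, theta = 0.5, grad = 1.0
After iteration 2: pos = 1, theta = 0.25, grad = 0.5
After iteration 3: pos = 2, theta = 0.125, grad = 0.25
After iteration 4: pos = 3, theta = 0.0625, grad = 0.125
After iteration 5: pos = 4, theta = 0.03125, grad = 0.0625
After iteration 6: pos = 5, theta = 0.015625, grad = 0.03125
Loop ends.

Final answer: 0.015625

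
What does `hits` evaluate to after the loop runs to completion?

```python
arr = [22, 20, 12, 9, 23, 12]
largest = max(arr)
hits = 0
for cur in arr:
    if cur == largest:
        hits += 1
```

Let's trace through this code step by step.

Initialize: arr = [22, 20, 12, 9, 23, 12]
Initialize: largest = 23
Initialize: hits = 0
Entering loop: for cur in arr:
After iteration 1: cur = 22, hits = 0
After iteration 2: cur = 20, hits = 0
After iteration 3: cur = 12, hits = 0
After iteration 4: cur = 9, hits = 0
After iteration 5: cur = 23, hits = 1
After iteration 6: cur = 12, hits = 1
Loop ends.

Final answer: 1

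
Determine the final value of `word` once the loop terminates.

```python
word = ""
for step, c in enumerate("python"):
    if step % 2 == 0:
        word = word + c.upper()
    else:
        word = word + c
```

Let's trace through this code step by step.

Initialize: word = ''
Entering loop: for step, c in enumerate("python"):
After iteration 1: step = 0, c = 'p', word = 'P'
After iteration 2: step = 1, c = 'y', word = 'Py'
After iteration 3: step = 2, c = 't', word = 'PyT'
After iteration 4: step = 3, c = 'h', word = 'PyTh'
After iteration 5: step = 4, c = 'o', word = 'PyThO'
After iteration 6: step = 5, c = 'n', word = 'PyThOn'
Loop ends.

Final answer: 'PyThOn'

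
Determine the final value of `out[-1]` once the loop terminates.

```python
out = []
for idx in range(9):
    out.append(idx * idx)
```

Let's trace through this code step by step.

Initialize: out = []
Entering loop: for idx in range(9):
After iteration 1: idx = 0, out = [0]
After iteration 2: idx = 1, out = [0, 1]
After iteration 3: idx = 2, out = [0, 1, 4]
After iteration 4: idx = 3, out = [0, 1, 4, 9]
After iteration 5: idx = 4, out = [0, 1, 4, 9, 16]
After iteration 6: idx = 5, out = [0, 1, 4, 9, 16, 25]
After iteration 7: idx = 6, out = [0, 1, 4, 9, 16, 25, 36]
After iteration 8: idx = 7, out = [0, 1, 4, 9, 16, 25, 36, 49]
After iteration 9: idx = 8, out = [0, 1, 4, 9, 16, 25, 36, 49, 64]
Loop ends.
out[-1] = 64

Final answer: 64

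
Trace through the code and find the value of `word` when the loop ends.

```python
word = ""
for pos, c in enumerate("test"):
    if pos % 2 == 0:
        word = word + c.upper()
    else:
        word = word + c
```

Let's trace through this code step by step.

Initialize: word = ''
Entering loop: for pos, c in enumerate("test"):
After iteration 1: pos = 0, c = 't', word = 'T'
After iteration 2: pos = 1, c = 'e', word = 'Te'
After iteration 3: pos = 2, c = 's', word = 'TeS'
After iteration 4: pos = 3, c = 't', word = 'TeSt'
Loop ends.

Final answer: 'TeSt'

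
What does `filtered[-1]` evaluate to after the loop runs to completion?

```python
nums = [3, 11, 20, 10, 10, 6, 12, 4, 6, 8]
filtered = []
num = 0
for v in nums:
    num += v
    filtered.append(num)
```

Let's trace through this code step by step.

Initialize: nums = [3, 11, 20, 10, 10, 6, 12, 4, 6, 8]
Initialize: filtered = []
Initialize: num = 0
Entering loop: for v in nums:
After iteration 1: v = 3, filtered = [3], num = 3
After iteration 2: v = 11, filtered = [3, 14], num = 14
After iteration 3: v = 20, filtered = [3, 14, 34], num = 34
After iteration 4: v = 10, filtered = [3, 14, 34, 44], num = 44
After iteration 5: v = 10, filtered = [3, 14, 34, 44, 54], num = 54
After iteration 6: v = 6, filtered = [3, 14, 34, 44, 54, 60], num = 60
After iteration 7: v = 12, filtered = [3, 14, 34, 44, 54, 60, 72], num = 72
After iteration 8: v = 4, filtered = [3, 14, 34, 44, 54, 60, 72, 76], num = 76
After iteration 9: v = 6, filtered = [3, 14, 34, 44, 54, 60, 72, 76, 82], num = 82
After iteration 10: v = 8, filtered = [3, 14, 34, 44, 54, 60, 72, 76, 82, 90], num = 90
Loop ends.
filtered[-1] = 90

Final answer: 90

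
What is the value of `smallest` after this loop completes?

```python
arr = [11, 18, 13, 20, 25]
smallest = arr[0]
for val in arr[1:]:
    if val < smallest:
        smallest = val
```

Let's trace through this code step by step.

Initialize: arr = [11, 18, 13, 20, 25]
Initialize: smallest = 11
Entering loop: for val in arr[1:]:
After iteration 1: val = 18, smallest = 11
After iteration 2: val = 13, smallest = 11
After iteration 3: val = 20, smallest = 11
After iteration 4: val = 25, smallest = 11
Loop ends.

Final answer: 11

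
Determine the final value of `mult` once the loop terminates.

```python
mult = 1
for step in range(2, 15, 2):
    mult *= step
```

Let's trace through this code step by step.

Initialize: mult = 1
Entering loop: for step in range(2, 15, 2):
After iteration 1: step = 2, mult = 2
After iteration 2: step = 4, mult = 8
After iteration 3: step = 6, mult = 48
After iteration 4: step = 8, mult = 384
After iteration 5: step = 10, mult = 3840
After iteration 6: step = 12, mult = 46080
After iteration 7: step = 14, mult = 645120
Loop ends.

Final answer: 645120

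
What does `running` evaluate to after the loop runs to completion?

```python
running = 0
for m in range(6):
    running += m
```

Let's trace through this code step by step.

Initialize: running = 0
Entering loop: for m in range(6):
After iteration 1: m = 0, running = 0
After iteration 2: m = 1, running = 1
After iteration 3: m = 2, running = 3
After iteration 4: m = 3, running = 6
After iteration 5: m = 4, running = 10
After iteration 6: m = 5, running = 15
Loop ends.

Final answer: 15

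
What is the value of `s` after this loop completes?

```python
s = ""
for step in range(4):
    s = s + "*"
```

Let's trace through this code step by step.

Initialize: s = ''
Entering loop: for step in range(4):
After iteration 1: step = 0, s = '*'
After iteration 2: step = 1, s = '**'
After iteration 3: step = 2, s = '***'
After iteration 4: step = 3, s = '****'
Loop ends.

Final answer: '****'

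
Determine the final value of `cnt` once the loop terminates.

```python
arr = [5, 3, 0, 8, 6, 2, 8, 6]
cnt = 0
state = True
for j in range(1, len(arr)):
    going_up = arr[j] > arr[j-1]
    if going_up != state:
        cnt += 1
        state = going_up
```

Let's trace through this code step by step.

Initialize: arr = [5, 3, 0, 8, 6, 2, 8, 6]
Initialize: cnt = 0
Initialize: state = True
Entering loop: for j in range(1, len(arr)):
After iteration 1: j = 1, cnt = 1, state = False, going_up = False
After iteration 2: j = 2, cnt = 1, state = False, going_up = False
After iteration 3: j = 3, cnt = 2, state = True, going_up = True
After iteration 4: j = 4, cnt = 3, state = False, going_up = False
After iteration 5: j = 5, cnt = 3, state = False, going_up = False
After iteration 6: j = 6, cnt = 4, state = True, going_up = True
After iteration 7: j = 7, cnt = 5, state = False, going_up = False
Loop ends.

Final answer: 5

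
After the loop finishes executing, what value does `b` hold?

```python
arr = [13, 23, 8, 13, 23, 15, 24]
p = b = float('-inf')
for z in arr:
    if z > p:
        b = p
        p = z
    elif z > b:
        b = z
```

Let's trace through this code step by step.

Initialize: arr = [13, 23, 8, 13, 23, 15, 24]
Initialize: p = -inf
Initialize: b = -inf
Entering loop: for z in arr:
After iteration 1: z = 13, p = 13, b = -inf
After iteration 2: z = 23, p = 23, b = 13
After iteration 3: z = 8, p = 23, b = 13
After iteration 4: z = 13, p = 23, b = 13
After iteration 5: z = 23, p = 23, b = 23
After iteration 6: z = 15, p = 23, b = 23
After iteration 7: z = 24, p = 24, b = 23
Loop ends.

Final answer: 23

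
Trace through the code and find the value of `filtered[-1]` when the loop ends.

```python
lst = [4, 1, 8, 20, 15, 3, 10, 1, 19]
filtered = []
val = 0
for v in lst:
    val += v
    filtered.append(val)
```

Let's trace through this code step by step.

Initialize: lst = [4, 1, 8, 20, 15, 3, 10, 1, 19]
Initialize: filtered = []
Initialize: val = 0
Entering loop: for v in lst:
After iteration 1: v = 4, filtered = [4], val = 4
After iteration 2: v = 1, filtered = [4, 5], val = 5
After iteration 3: v = 8, filtered = [4, 5, 13], val = 13
After iteration 4: v = 20, filtered = [4, 5, 13, 33], val = 33
After iteration 5: v = 15, filtered = [4, 5, 13, 33, 48], val = 48
After iteration 6: v = 3, filtered = [4, 5, 13, 33, 48, 51], val = 51
After iteration 7: v = 10, filtered = [4, 5, 13, 33, 48, 51, 61], val = 61
After iteration 8: v = 1, filtered = [4, 5, 13, 33, 48, 51, 61, 62], val = 62
After iteration 9: v = 19, filtered = [4, 5, 13, 33, 48, 51, 61, 62, 81], val = 81
Loop ends.
filtered[-1] = 81

Final answer: 81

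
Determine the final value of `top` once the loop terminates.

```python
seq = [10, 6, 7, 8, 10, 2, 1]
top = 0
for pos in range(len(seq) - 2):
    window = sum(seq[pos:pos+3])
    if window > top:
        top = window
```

Let's trace through this code step by step.

Initialize: seq = [10, 6, 7, 8, 10, 2, 1]
Initialize: top = 0
Entering loop: for pos in range(len(seq) - 2):
After iteration 1: pos = 0, top = 23, window = 23
After iteration 2: pos = 1, top = 23, window = 21
After iteration 3: pos = 2, top = 25, window = 25
After iteration 4: pos = 3, top = 25, window = 20
After iteration 5: pos = 4, top = 25, window = 13
Loop ends.

Final answer: 25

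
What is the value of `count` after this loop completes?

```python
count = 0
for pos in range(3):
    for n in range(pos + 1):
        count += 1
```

Let's trace through this code step by step.

Initialize: count = 0
Entering loop: for pos in range(3):
After iteration 1: pos = 0, count = 1, n = 0
After iteration 2: pos = 1, count = 3, n = 1
After iteration 3: pos = 2, count = 6, n = 2
Loop ends.

Final answer: 6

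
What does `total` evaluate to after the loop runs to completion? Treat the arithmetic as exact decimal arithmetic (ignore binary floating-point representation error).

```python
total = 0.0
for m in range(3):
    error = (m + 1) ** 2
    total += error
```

Let's trace through this code step by step.

Initialize: total = 0.0
Entering loop: for m in range(3):
After iteration 1: m = 0, total = 1.0, error = 1
After iteration 2: m = 1, total = 5.0, error = 4
After iteration 3: m = 2, total = 14.0, error = 9
Loop ends.

Final answer: 14.0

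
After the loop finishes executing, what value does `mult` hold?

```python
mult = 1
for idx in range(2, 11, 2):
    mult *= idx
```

Let's trace through this code step by step.

Initialize: mult = 1
Entering loop: for idx in range(2, 11, 2):
After iteration 1: idx = 2, mult = 2
After iteration 2: idx = 4, mult = 8
After iteration 3: idx = 6, mult = 48
After iteration 4: idx = 8, mult = 384
After iteration 5: idx = 10, mult = 3840
Loop ends.

Final answer: 3840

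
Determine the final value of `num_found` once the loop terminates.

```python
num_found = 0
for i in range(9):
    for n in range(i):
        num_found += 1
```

Let's trace through this code step by step.

Initialize: num_found = 0
Entering loop: for i in range(9):
After iteration 1: i = 0, num_found = 0
After iteration 2: i = 1, num_found = 1, n = 0
After iteration 3: i = 2, num_found = 3, n = 1
After iteration 4: i = 3, num_found = 6, n = 2
After iteration 5: i = 4, num_found = 10, n = 3
After iteration 6: i = 5, num_found = 15, n = 4
After iteration 7: i = 6, num_found = 21, n = 5
After iteration 8: i = 7, num_found = 28, n = 6
After iteration 9: i = 8, num_found = 36, n = 7
Loop ends.

Final answer: 36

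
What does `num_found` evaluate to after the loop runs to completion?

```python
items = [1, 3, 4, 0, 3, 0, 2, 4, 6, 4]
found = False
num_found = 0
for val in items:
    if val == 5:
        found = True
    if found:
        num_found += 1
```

Let's trace through this code step by step.

Initialize: items = [1, 3, 4, 0, 3, 0, 2, 4, 6, 4]
Initialize: found = False
Initialize: num_found = 0
Entering loop: for val in items:
After iteration 1: val = 1, num_found = 0
After iteration 2: val = 3, num_found = 0
After iteration 3: val = 4, num_found = 0
After iteration 4: val = 0, num_found = 0
After iteration 5: val = 3, num_found = 0
After iteration 6: val = 0, num_found = 0
After iteration 7: val = 2, num_found = 0
After iteration 8: val = 4, num_found = 0
After iteration 9: val = 6, num_found = 0
After iteration 10: val = 4, num_found = 0
Loop ends.

Final answer: 0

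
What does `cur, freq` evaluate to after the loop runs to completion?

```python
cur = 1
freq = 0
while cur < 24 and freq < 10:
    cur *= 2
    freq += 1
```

Let's trace through this code step by step.

Initialize: cur = 1
Initialize: freq = 0
Entering loop: while cur < 24 and freq < 10:
After iteration 1: cur = 2, freq = 1
After iteration 2: cur = 4, freq = 2
After iteration 3: cur = 8, freq = 3
After iteration 4: cur = 16, freq = 4
After iteration 5: cur = 32, freq = 5
Loop ends.

Final answer: 32, 5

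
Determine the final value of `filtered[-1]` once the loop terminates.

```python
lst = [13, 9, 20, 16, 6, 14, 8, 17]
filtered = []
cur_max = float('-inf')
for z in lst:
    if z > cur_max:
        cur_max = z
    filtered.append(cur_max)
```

Let's trace through this code step by step.

Initialize: lst = [13, 9, 20, 16, 6, 14, 8, 17]
Initialize: filtered = []
Initialize: cur_max = -inf
Entering loop: for z in lst:
After iteration 1: z = 13, filtered = [13], cur_max = 13
After iteration 2: z = 9, filtered = [13, 13], cur_max = 13
After iteration 3: z = 20, filtered = [13, 13, 20], cur_max = 20
After iteration 4: z = 16, filtered = [13, 13, 20, 20], cur_max = 20
After iteration 5: z = 6, filtered = [13, 13, 20, 20, 20], cur_max = 20
After iteration 6: z = 14, filtered = [13, 13, 20, 20, 20, 20], cur_max = 20
After iteration 7: z = 8, filtered = [13, 13, 20, 20, 20, 20, 20], cur_max = 20
After iteration 8: z = 17, filtered = [13, 13, 20, 20, 20, 20, 20, 20], cur_max = 20
Loop ends.
filtered[-1] = 20

Final answer: 20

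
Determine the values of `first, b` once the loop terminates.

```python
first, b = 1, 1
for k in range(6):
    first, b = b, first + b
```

Let's trace through this code step by step.

Initialize: first = 1
Initialize: b = 1
Entering loop: for k in range(6):
After iteration 1: k = 0, first = 1, b = 2
After iteration 2: k = 1, first = 2, b = 3
After iteration 3: k = 2, first = 3, b = 5
After iteration 4: k = 3, first = 5, b = 8
After iteration 5: k = 4, first = 8, b = 13
After iteration 6: k = 5, first = 13, b = 21
Loop ends.

Final answer: 13, 21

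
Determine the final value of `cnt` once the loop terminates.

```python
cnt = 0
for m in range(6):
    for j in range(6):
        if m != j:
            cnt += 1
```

Let's trace through this code step by step.

Initialize: cnt = 0
Entering loop: for m in range(6):
After iteration 1: m = 0, cnt = 5
After iteration 2: m = 1, cnt = 10
After iteration 3: m = 2, cnt = 15
After iteration 4: m = 3, cnt = 20
After iteration 5: m = 4, cnt = 25
After iteration 6: m = 5, cnt = 30
Loop ends.

Final answer: 30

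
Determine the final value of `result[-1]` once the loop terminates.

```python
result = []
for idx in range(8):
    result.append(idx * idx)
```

Let's trace through this code step by step.

Initialize: result = []
Entering loop: for idx in range(8):
After iteration 1: idx = 0, result = [0]
After iteration 2: idx = 1, result = [0, 1]
After iteration 3: idx = 2, result = [0, 1, 4]
After iteration 4: idx = 3, result = [0, 1, 4, 9]
After iteration 5: idx = 4, result = [0, 1, 4, 9, 16]
After iteration 6: idx = 5, result = [0, 1, 4, 9, 16, 25]
After iteration 7: idx = 6, result = [0, 1, 4, 9, 16, 25, 36]
After iteration 8: idx = 7, result = [0, 1, 4, 9, 16, 25, 36, 49]
Loop ends.
result[-1] = 49

Final answer: 49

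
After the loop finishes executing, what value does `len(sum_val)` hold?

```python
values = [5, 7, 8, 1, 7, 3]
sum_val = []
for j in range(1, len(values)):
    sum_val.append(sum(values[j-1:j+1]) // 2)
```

Let's trace through this code step by step.

Initialize: values = [5, 7, 8, 1, 7, 3]
Initialize: sum_val = []
Entering loop: for j in range(1, len(values)):
After iteration 1: j = 1, sum_val = [6]
After iteration 2: j = 2, sum_val = [6, 7]
After iteration 3: j = 3, sum_val = [6, 7, 4]
After iteration 4: j = 4, sum_val = [6, 7, 4, 4]
After iteration 5: j = 5, sum_val = [6, 7, 4, 4, 5]
Loop ends.
len(sum_val) = 5

Final answer: 5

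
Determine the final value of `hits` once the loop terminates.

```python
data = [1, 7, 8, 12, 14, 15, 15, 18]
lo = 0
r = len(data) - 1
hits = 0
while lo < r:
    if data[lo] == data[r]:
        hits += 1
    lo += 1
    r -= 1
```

Let's trace through this code step by step.

Initialize: data = [1, 7, 8, 12, 14, 15, 15, 18]
Initialize: lo = 0
Initialize: r = 7
Initialize: hits = 0
Entering loop: while lo < r:
After iteration 1: lo = 1, r = 6, hits = 0
After iteration 2: lo = 2, r = 5, hits = 0
After iteration 3: lo = 3, r = 4, hits = 0
After iteration 4: lo = 4, r = 3, hits = 0
Loop ends.

Final answer: 0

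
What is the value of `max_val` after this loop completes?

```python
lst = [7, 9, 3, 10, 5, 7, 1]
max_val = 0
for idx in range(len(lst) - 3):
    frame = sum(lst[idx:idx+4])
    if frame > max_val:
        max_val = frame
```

Let's trace through this code step by step.

Initialize: lst = [7, 9, 3, 10, 5, 7, 1]
Initialize: max_val = 0
Entering loop: for idx in range(len(lst) - 3):
After iteration 1: idx = 0, max_val = 29, frame = 29
After iteration 2: idx = 1, max_val = 29, frame = 27
After iteration 3: idx = 2, max_val = 29, frame = 25
After iteration 4: idx = 3, max_val = 29, frame = 23
Loop ends.

Final answer: 29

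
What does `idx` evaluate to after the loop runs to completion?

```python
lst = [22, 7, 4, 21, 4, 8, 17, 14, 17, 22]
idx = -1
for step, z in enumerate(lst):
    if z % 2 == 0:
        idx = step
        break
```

Let's trace through this code step by step.

Initialize: lst = [22, 7, 4, 21, 4, 8, 17, 14, 17, 22]
Initialize: idx = -1
Entering loop: for step, z in enumerate(lst):
After iteration 1: step = 0, z = 22, idx = 0
Loop ends.

Final answer: 0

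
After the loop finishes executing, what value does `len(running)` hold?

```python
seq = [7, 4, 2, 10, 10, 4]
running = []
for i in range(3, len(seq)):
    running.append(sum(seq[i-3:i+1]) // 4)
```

Let's trace through this code step by step.

Initialize: seq = [7, 4, 2, 10, 10, 4]
Initialize: running = []
Entering loop: for i in range(3, len(seq)):
After iteration 1: i = 3, running = [5]
After iteration 2: i = 4, running = [5, 6]
After iteration 3: i = 5, running = [5, 6, 6]
Loop ends.
len(running) = 3

Final answer: 3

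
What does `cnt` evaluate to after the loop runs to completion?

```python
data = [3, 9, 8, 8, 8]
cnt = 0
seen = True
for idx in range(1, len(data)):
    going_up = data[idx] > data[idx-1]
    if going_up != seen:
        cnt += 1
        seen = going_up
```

Let's trace through this code step by step.

Initialize: data = [3, 9, 8, 8, 8]
Initialize: cnt = 0
Initialize: seen = True
Entering loop: for idx in range(1, len(data)):
After iteration 1: idx = 1, cnt = 0, seen = True, going_up = True
After iteration 2: idx = 2, cnt = 1, seen = False, going_up = False
After iteration 3: idx = 3, cnt = 1, seen = False, going_up = False
After iteration 4: idx = 4, cnt = 1, seen = False, going_up = False
Loop ends.

Final answer: 1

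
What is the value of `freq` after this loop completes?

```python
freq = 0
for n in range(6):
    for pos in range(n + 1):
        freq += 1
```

Let's trace through this code step by step.

Initialize: freq = 0
Entering loop: for n in range(6):
After iteration 1: n = 0, freq = 1, pos = 0
After iteration 2: n = 1, freq = 3, pos = 1
After iteration 3: n = 2, freq = 6, pos = 2
After iteration 4: n = 3, freq = 10, pos = 3
After iteration 5: n = 4, freq = 15, pos = 4
After iteration 6: n = 5, freq = 21, pos = 5
Loop ends.

Final answer: 21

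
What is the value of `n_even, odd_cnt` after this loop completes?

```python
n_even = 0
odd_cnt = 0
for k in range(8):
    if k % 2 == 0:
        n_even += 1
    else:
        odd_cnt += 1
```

Let's trace through this code step by step.

Initialize: n_even = 0
Initialize: odd_cnt = 0
Entering loop: for k in range(8):
After iteration 1: k = 0, n_even = 1, odd_cnt = 0
After iteration 2: k = 1, n_even = 1, odd_cnt = 1
After iteration 3: k = 2, n_even = 2, odd_cnt = 1
After iteration 4: k = 3, n_even = 2, odd_cnt = 2
After iteration 5: k = 4, n_even = 3, odd_cnt = 2
After iteration 6: k = 5, n_even = 3, odd_cnt = 3
After iteration 7: k = 6, n_even = 4, odd_cnt = 3
After iteration 8: k = 7, n_even = 4, odd_cnt = 4
Loop ends.

Final answer: 4, 4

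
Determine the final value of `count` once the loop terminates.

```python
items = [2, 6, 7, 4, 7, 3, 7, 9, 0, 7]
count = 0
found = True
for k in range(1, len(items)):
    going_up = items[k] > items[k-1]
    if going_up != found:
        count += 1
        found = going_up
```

Let's trace through this code step by step.

Initialize: items = [2, 6, 7, 4, 7, 3, 7, 9, 0, 7]
Initialize: count = 0
Initialize: found = True
Entering loop: for k in range(1, len(items)):
After iteration 1: k = 1, count = 0, found = True, going_up = True
After iteration 2: k = 2, count = 0, found = True, going_up = True
After iteration 3: k = 3, count = 1, found = False, going_up = False
After iteration 4: k = 4, count = 2, found = True, going_up = True
After iteration 5: k = 5, count = 3, found = False, going_up = False
After iteration 6: k = 6, count = 4, found = True, going_up = True
After iteration 7: k = 7, count = 4, found = True, going_up = True
After iteration 8: k = 8, count = 5, found = False, going_up = False
After iteration 9: k = 9, count = 6, found = True, going_up = True
Loop ends.

Final answer: 6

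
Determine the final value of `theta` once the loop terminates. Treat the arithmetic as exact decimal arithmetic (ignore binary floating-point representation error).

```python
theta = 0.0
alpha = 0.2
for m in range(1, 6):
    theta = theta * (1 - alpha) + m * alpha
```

Let's trace through this code step by step.

Initialize: theta = 0.0
Initialize: alpha = 0.2
Entering loop: for m in range(1, 6):
After iteration 1: m = 1, theta = 0.2
After iteration 2: m = 2, theta = 0.56
After iteration 3: m = 3, theta = 1.048
After iteration 4: m = 4, theta = 1.6384
After iteration 5: m = 5, theta = 2.31072
Loop ends.

Final answer: 2.31072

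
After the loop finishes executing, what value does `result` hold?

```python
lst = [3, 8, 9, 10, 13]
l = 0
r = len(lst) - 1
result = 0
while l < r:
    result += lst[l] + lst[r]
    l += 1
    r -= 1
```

Let's trace through this code step by step.

Initialize: lst = [3, 8, 9, 10, 13]
Initialize: l = 0
Initialize: r = 4
Initialize: result = 0
Entering loop: while l < r:
After iteration 1: l = 1, r = 3, result = 16
After iteration 2: l = 2, r = 2, result = 34
Loop ends.

Final answer: 34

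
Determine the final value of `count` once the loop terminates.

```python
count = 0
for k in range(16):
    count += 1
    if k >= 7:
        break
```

Let's trace through this code step by step.

Initialize: count = 0
Entering loop: for k in range(16):
After iteration 1: k = 0, count = 1
After iteration 2: k = 1, count = 2
After iteration 3: k = 2, count = 3
After iteration 4: k = 3, count = 4
After iteration 5: k = 4, count = 5
After iteration 6: k = 5, count = 6
After iteration 7: k = 6, count = 7
After iteration 8: k = 7, count = 8
Loop ends.

Final answer: 8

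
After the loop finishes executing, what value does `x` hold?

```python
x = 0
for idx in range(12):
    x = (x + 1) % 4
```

Let's trace through this code step by step.

Initialize: x = 0
Entering loop: for idx in range(12):
After iteration 1: idx = 0, x = 1
After iteration 2: idx = 1, x = 2
After iteration 3: idx = 2, x = 3
After iteration 4: idx = 3, x = 0
After iteration 5: idx = 4, x = 1
After iteration 6: idx = 5, x = 2
After iteration 7: idx = 6, x = 3
After iteration 8: idx = 7, x = 0
After iteration 9: idx = 8, x = 1
After iteration 10: idx = 9, x = 2
After iteration 11: idx = 10, x = 3
After iteration 12: idx = 11, x = 0
Loop ends.

Final answer: 0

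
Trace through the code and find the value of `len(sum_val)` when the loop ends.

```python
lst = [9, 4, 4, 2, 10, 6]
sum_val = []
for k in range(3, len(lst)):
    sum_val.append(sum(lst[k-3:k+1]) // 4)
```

Let's trace through this code step by step.

Initialize: lst = [9, 4, 4, 2, 10, 6]
Initialize: sum_val = []
Entering loop: for k in range(3, len(lst)):
After iteration 1: k = 3, sum_val = [4]
After iteration 2: k = 4, sum_val = [4, 5]
After iteration 3: k = 5, sum_val = [4, 5, 5]
Loop ends.
len(sum_val) = 3

Final answer: 3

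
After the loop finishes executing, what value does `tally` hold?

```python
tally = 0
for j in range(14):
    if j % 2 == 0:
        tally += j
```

Let's trace through this code step by step.

Initialize: tally = 0
Entering loop: for j in range(14):
After iteration 1: j = 0, tally = 0
After iteration 2: j = 1, tally = 0
After iteration 3: j = 2, tally = 2
After iteration 4: j = 3, tally = 2
After iteration 5: j = 4, tally = 6
After iteration 6: j = 5, tally = 6
After iteration 7: j = 6, tally = 12
After iteration 8: j = 7, tally = 12
After iteration 9: j = 8, tally = 20
After iteration 10: j = 9, tally = 20
After iteration 11: j = 10, tally = 30
After iteration 12: j = 11, tally = 30
After iteration 13: j = 12, tally = 42
After iteration 14: j = 13, tally = 42
Loop ends.

Final answer: 42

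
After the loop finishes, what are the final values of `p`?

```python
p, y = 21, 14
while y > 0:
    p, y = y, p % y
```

Let's trace through this code step by step.

Initialize: p = 21
Initialize: y = 14
Entering loop: while y > 0:
After iteration 1: p = 14, y = 7
After iteration 2: p = 7, y = 0
Loop ends.

Final answer: 7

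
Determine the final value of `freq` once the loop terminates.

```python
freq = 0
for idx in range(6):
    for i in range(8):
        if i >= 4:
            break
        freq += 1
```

Let's trace through this code step by step.

Initialize: freq = 0
Entering loop: for idx in range(6):
After iteration 1: idx = 0, freq = 4
After iteration 2: idx = 1, freq = 8
After iteration 3: idx = 2, freq = 12
After iteration 4: idx = 3, freq = 16
After iteration 5: idx = 4, freq = 20
After iteration 6: idx = 5, freq = 24
Loop ends.

Final answer: 24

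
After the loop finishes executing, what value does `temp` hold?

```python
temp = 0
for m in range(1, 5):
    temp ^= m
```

Let's trace through this code step by step.

Initialize: temp = 0
Entering loop: for m in range(1, 5):
After iteration 1: m = 1, temp = 1
After iteration 2: m = 2, temp = 3
After iteration 3: m = 3, temp = 0
After iteration 4: m = 4, temp = 4
Loop ends.

Final answer: 4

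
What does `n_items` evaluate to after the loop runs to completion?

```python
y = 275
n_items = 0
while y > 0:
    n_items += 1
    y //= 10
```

Let's trace through this code step by step.

Initialize: y = 275
Initialize: n_items = 0
Entering loop: while y > 0:
After iteration 1: y = 27, n_items = 1
After iteration 2: y = 2, n_items = 2
After iteration 3: y = 0, n_items = 3
Loop ends.

Final answer: 3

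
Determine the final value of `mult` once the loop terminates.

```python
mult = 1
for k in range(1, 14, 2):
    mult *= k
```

Let's trace through this code step by step.

Initialize: mult = 1
Entering loop: for k in range(1, 14, 2):
After iteration 1: k = 1, mult = 1
After iteration 2: k = 3, mult = 3
After iteration 3: k = 5, mult = 15
After iteration 4: k = 7, mult = 105
After iteration 5: k = 9, mult = 945
After iteration 6: k = 11, mult = 10395
After iteration 7: k = 13, mult = 135135
Loop ends.

Final answer: 135135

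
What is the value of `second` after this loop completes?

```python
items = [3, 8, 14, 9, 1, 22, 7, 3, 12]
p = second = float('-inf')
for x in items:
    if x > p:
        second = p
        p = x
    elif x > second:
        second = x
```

Let's trace through this code step by step.

Initialize: items = [3, 8, 14, 9, 1, 22, 7, 3, 12]
Initialize: p = -inf
Initialize: second = -inf
Entering loop: for x in items:
After iteration 1: x = 3, p = 3, second = -inf
After iteration 2: x = 8, p = 8, second = 3
After iteration 3: x = 14, p = 14, second = 8
After iteration 4: x = 9, p = 14, second = 9
After iteration 5: x = 1, p = 14, second = 9
After iteration 6: x = 22, p = 22, second = 14
After iteration 7: x = 7, p = 22, second = 14
After iteration 8: x = 3, p = 22, second = 14
After iteration 9: x = 12, p = 22, second = 14
Loop ends.

Final answer: 14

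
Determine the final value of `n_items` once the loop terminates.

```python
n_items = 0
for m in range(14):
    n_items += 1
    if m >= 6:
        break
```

Let's trace through this code step by step.

Initialize: n_items = 0
Entering loop: for m in range(14):
After iteration 1: m = 0, n_items = 1
After iteration 2: m = 1, n_items = 2
After iteration 3: m = 2, n_items = 3
After iteration 4: m = 3, n_items = 4
After iteration 5: m = 4, n_items = 5
After iteration 6: m = 5, n_items = 6
After iteration 7: m = 6, n_items = 7
Loop ends.

Final answer: 7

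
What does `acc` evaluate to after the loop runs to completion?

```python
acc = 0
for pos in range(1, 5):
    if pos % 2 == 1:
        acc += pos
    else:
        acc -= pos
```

Let's trace through this code step by step.

Initialize: acc = 0
Entering loop: for pos in range(1, 5):
After iteration 1: pos = 1, acc = 1
After iteration 2: pos = 2, acc = -1
After iteration 3: pos = 3, acc = 2
After iteration 4: pos = 4, acc = -2
Loop ends.

Final answer: -2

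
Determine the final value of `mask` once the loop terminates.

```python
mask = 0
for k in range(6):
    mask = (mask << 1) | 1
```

Let's trace through this code step by step.

Initialize: mask = 0
Entering loop: for k in range(6):
After iteration 1: k = 0, mask = 1
After iteration 2: k = 1, mask = 3
After iteration 3: k = 2, mask = 7
After iteration 4: k = 3, mask = 15
After iteration 5: k = 4, mask = 31
After iteration 6: k = 5, mask = 63
Loop ends.

Final answer: 63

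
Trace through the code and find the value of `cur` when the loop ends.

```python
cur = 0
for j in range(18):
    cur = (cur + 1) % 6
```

Let's trace through this code step by step.

Initialize: cur = 0
Entering loop: for j in range(18):
After iteration 1: j = 0, cur = 1
After iteration 2: j = 1, cur = 2
After iteration 3: j = 2, cur = 3
After iteration 4: j = 3, cur = 4
After iteration 5: j = 4, cur = 5
After iteration 6: j = 5, cur = 0
After iteration 7: j = 6, cur = 1
After iteration 8: j = 7, cur = 2
After iteration 9: j = 8, cur = 3
After iteration 10: j = 9, cur = 4
After iteration 11: j = 10, cur = 5
After iteration 12: j = 11, cur = 0
After iteration 13: j = 12, cur = 1
After iteration 14: j = 13, cur = 2
After iteration 15: j = 14, cur = 3
After iteration 16: j = 15, cur = 4
After iteration 17: j = 16, cur = 5
After iteration 18: j = 17, cur = 0
Loop ends.

Final answer: 0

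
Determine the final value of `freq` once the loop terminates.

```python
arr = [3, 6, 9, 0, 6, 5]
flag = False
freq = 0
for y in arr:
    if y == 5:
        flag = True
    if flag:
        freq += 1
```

Let's trace through this code step by step.

Initialize: arr = [3, 6, 9, 0, 6, 5]
Initialize: flag = False
Initialize: freq = 0
Entering loop: for y in arr:
After iteration 1: y = 3, flag = False, freq = 0
After iteration 2: y = 6, flag = False, freq = 0
After iteration 3: y = 9, flag = False, freq = 0
After iteration 4: y = 0, flag = False, freq = 0
After iteration 5: y = 6, flag = False, freq = 0
After iteration 6: y = 5, flag = True, freq = 1
Loop ends.

Final answer: 1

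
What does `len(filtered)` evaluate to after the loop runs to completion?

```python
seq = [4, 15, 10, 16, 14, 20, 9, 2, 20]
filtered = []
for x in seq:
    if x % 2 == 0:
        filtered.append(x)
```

Let's trace through this code step by step.

Initialize: seq = [4, 15, 10, 16, 14, 20, 9, 2, 20]
Initialize: filtered = []
Entering loop: for x in seq:
After iteration 1: x = 4, filtered = [4]
After iteration 2: x = 15, filtered = [4]
After iteration 3: x = 10, filtered = [4, 10]
After iteration 4: x = 16, filtered = [4, 10, 16]
After iteration 5: x = 14, filtered = [4, 10, 16, 14]
After iteration 6: x = 20, filtered = [4, 10, 16, 14, 20]
After iteration 7: x = 9, filtered = [4, 10, 16, 14, 20]
After iteration 8: x = 2, filtered = [4, 10, 16, 14, 20, 2]
After iteration 9: x = 20, filtered = [4, 10, 16, 14, 20, 2, 20]
Loop ends.
len(filtered) = 7

Final answer: 7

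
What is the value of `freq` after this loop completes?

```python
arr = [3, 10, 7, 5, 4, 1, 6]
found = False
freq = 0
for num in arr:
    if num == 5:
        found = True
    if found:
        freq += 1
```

Let's trace through this code step by step.

Initialize: arr = [3, 10, 7, 5, 4, 1, 6]
Initialize: found = False
Initialize: freq = 0
Entering loop: for num in arr:
After iteration 1: num = 3, found = False, freq = 0
After iteration 2: num = 10, found = False, freq = 0
After iteration 3: num = 7, found = False, freq = 0
After iteration 4: num = 5, found = True, freq = 1
After iteration 5: num = 4, found = True, freq = 2
After iteration 6: num = 1, found = True, freq = 3
After iteration 7: num = 6, found = True, freq = 4
Loop ends.

Final answer: 4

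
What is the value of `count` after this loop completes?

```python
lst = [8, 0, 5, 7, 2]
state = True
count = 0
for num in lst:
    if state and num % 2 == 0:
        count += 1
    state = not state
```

Let's trace through this code step by step.

Initialize: lst = [8, 0, 5, 7, 2]
Initialize: state = True
Initialize: count = 0
Entering loop: for num in lst:
After iteration 1: num = 8, state = False, count = 1
After iteration 2: num = 0, state = True, count = 1
After iteration 3: num = 5, state = False, count = 1
After iteration 4: num = 7, state = True, count = 1
After iteration 5: num = 2, state = False, count = 2
Loop ends.

Final answer: 2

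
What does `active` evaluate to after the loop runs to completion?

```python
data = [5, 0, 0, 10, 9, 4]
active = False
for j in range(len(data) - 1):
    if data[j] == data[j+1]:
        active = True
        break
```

Let's trace through this code step by step.

Initialize: data = [5, 0, 0, 10, 9, 4]
Initialize: active = False
Entering loop: for j in range(len(data) - 1):
After iteration 1: j = 0, active = False
After iteration 2: j = 1, active = True
Loop ends.

Final answer: True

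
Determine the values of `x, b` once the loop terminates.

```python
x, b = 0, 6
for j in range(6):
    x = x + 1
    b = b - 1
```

Let's trace through this code step by step.

Initialize: x = 0
Initialize: b = 6
Entering loop: for j in range(6):
After iteration 1: j = 0, x = 1, b = 5
After iteration 2: j = 1, x = 2, b = 4
After iteration 3: j = 2, x = 3, b = 3
After iteration 4: j = 3, x = 4, b = 2
After iteration 5: j = 4, x = 5, b = 1
After iteration 6: j = 5, x = 6, b = 0
Loop ends.

Final answer: 6, 0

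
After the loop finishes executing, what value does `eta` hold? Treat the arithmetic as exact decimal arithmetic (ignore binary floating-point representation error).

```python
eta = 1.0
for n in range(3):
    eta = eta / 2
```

Let's trace through this code step by step.

Initialize: eta = 1.0
Entering loop: for n in range(3):
After iteration 1: n = 0, eta = 0.5
After iteration 2: n = 1, eta = 0.25
After iteration 3: n = 2, eta = 0.125
Loop ends.

Final answer: 0.125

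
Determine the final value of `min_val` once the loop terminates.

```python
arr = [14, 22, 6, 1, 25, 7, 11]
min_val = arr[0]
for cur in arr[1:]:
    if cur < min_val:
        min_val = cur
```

Let's trace through this code step by step.

Initialize: arr = [14, 22, 6, 1, 25, 7, 11]
Initialize: min_val = 14
Entering loop: for cur in arr[1:]:
After iteration 1: cur = 22, min_val = 14
After iteration 2: cur = 6, min_val = 6
After iteration 3: cur = 1, min_val = 1
After iteration 4: cur = 25, min_val = 1
After iteration 5: cur = 7, min_val = 1
After iteration 6: cur = 11, min_val = 1
Loop ends.

Final answer: 1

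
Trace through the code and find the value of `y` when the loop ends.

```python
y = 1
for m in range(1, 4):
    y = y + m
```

Let's trace through this code step by step.

Initialize: y = 1
Entering loop: for m in range(1, 4):
After iteration 1: m = 1, y = 2
After iteration 2: m = 2, y = 4
After iteration 3: m = 3, y = 7
Loop ends.

Final answer: 7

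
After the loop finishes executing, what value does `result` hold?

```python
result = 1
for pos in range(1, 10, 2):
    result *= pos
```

Let's trace through this code step by step.

Initialize: result = 1
Entering loop: for pos in range(1, 10, 2):
After iteration 1: pos = 1, result = 1
After iteration 2: pos = 3, result = 3
After iteration 3: pos = 5, result = 15
After iteration 4: pos = 7, result = 105
After iteration 5: pos = 9, result = 945
Loop ends.

Final answer: 945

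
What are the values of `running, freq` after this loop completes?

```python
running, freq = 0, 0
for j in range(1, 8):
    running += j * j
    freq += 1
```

Let's trace through this code step by step.

Initialize: running = 0
Initialize: freq = 0
Entering loop: for j in range(1, 8):
After iteration 1: j = 1, running = 1, freq = 1
After iteration 2: j = 2, running = 5, freq = 2
After iteration 3: j = 3, running = 14, freq = 3
After iteration 4: j = 4, running = 30, freq = 4
After iteration 5: j = 5, running = 55, freq = 5
After iteration 6: j = 6, running = 91, freq = 6
After iteration 7: j = 7, running = 140, freq = 7
Loop ends.

Final answer: 140, 7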